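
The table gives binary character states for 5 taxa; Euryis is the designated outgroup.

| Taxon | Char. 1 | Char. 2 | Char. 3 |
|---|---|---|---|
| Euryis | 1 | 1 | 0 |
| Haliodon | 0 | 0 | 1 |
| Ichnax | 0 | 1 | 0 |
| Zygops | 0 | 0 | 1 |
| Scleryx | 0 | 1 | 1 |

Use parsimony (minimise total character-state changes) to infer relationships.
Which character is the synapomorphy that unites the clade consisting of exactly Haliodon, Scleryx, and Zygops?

Character polarity is set by the outgroup: the derived state is whichever differs from the outgroup's state, so for Char. 1, Char. 2 the derived state is '0', and for the remaining characters it is '1'.
Char. 1 (derived state '0') is shared by all ingroup taxa — unites the whole ingroup.
Only Haliodon and Zygops show the derived state '0' for Char. 2, supporting them as a clade.
Char. 3: derived state '1' in Haliodon, Scleryx, and Zygops only — synapomorphy for {Haliodon, Scleryx, Zygops}.
Most parsimonious ingroup topology: (((Haliodon,Zygops),Scleryx),Ichnax).
The clade {Haliodon, Scleryx, Zygops} is supported by Char. 3: its derived state '1' occurs in exactly those taxa and in no other taxon (including the outgroup).

Char. 3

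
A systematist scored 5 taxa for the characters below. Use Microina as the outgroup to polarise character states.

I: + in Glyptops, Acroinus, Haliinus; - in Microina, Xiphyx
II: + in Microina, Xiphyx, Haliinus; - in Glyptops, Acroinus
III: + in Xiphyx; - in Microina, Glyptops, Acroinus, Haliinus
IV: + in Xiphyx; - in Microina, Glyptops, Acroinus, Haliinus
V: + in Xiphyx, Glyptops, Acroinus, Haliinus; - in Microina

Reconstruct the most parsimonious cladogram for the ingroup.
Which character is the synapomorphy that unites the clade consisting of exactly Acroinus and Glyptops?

Character polarity is set by the outgroup: the derived state is whichever differs from the outgroup's state, so for II the derived state is '-', and for the remaining characters it is '+'.
I (derived state '+') is shared by Acroinus, Glyptops, and Haliinus — a synapomorphy uniting that clade.
II (derived state '-') is shared by Acroinus and Glyptops — a synapomorphy uniting that clade.
III (derived state '+') is unique to Xiphyx (autapomorphy; uninformative for grouping).
IV (derived state '+') is unique to Xiphyx (autapomorphy; uninformative for grouping).
All ingroup taxa share the derived state '+' for V; it defines the ingroup but does not resolve relationships within it.
Most parsimonious ingroup topology: (Xiphyx,((Glyptops,Acroinus),Haliinus)).
The clade {Acroinus, Glyptops} is supported by II: its derived state '-' occurs in exactly those taxa and in no other taxon (including the outgroup).

II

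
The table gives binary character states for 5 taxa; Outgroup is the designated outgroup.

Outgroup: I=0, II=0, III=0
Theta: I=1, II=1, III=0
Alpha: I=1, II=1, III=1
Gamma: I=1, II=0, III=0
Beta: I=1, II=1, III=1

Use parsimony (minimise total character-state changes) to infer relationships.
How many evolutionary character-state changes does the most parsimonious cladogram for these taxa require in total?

The outgroup has state '0' for every character, so '1' is the derived state throughout.
I (derived state '1') is shared by all ingroup taxa — unites the whole ingroup.
Only Alpha, Beta, and Theta show the derived state '1' for II, supporting them as a clade.
III (derived state '1') is shared by Alpha and Beta — a synapomorphy uniting that clade.
Most parsimonious ingroup topology: ((Theta,(Alpha,Beta)),Gamma).
Changes per character on this tree: I: 1; II: 1; III: 1.
Total = 3.

3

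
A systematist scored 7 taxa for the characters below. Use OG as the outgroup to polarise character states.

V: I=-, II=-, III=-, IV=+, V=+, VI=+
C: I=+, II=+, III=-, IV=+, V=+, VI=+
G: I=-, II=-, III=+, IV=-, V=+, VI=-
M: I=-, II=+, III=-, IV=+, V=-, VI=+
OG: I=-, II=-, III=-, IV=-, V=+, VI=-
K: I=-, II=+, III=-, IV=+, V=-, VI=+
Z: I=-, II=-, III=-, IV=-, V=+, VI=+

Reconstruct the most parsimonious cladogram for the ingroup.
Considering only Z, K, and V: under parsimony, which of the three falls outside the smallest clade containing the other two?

Z

Character polarity is set by the outgroup: the derived state is whichever differs from the outgroup's state, so for V the derived state is '-', and for the remaining characters it is '+'.
I (derived state '+') is unique to C (autapomorphy; uninformative for grouping).
Only C, K, and M show the derived state '+' for II, supporting them as a clade.
III (derived state '+') is unique to G (autapomorphy; uninformative for grouping).
Only C, K, M, and V show the derived state '+' for IV, supporting them as a clade.
V (derived state '-') is shared by K and M — a synapomorphy uniting that clade.
Only C, K, M, V, and Z show the derived state '+' for VI, supporting them as a clade.
Most parsimonious ingroup topology: ((Z,(((K,M),C),V)),G).
K and V share a more recent common ancestor with each other than either does with Z, so Z is the least closely related of the three.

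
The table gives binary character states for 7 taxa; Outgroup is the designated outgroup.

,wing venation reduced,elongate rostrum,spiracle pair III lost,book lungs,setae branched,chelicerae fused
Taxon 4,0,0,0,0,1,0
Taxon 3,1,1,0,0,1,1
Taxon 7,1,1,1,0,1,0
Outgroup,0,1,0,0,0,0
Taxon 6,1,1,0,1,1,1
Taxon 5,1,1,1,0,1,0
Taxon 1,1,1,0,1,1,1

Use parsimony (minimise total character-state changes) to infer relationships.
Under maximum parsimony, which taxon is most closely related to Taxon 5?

Taxon 7

Character polarity is set by the outgroup: the derived state is whichever differs from the outgroup's state, so for elongate rostrum the derived state is '0', and for the remaining characters it is '1'.
Only Taxon 1, Taxon 3, Taxon 5, Taxon 6, and Taxon 7 show the derived state '1' for wing venation reduced, supporting them as a clade.
elongate rostrum: derived state '0' in Taxon 4 only — an autapomorphy, so it tells us nothing about relationships among taxa.
Only Taxon 5 and Taxon 7 show the derived state '1' for spiracle pair III lost, supporting them as a clade.
Only Taxon 1 and Taxon 6 show the derived state '1' for book lungs, supporting them as a clade.
All ingroup taxa share the derived state '1' for setae branched; it defines the ingroup but does not resolve relationships within it.
chelicerae fused: derived state '1' in Taxon 1, Taxon 3, and Taxon 6 only — synapomorphy for {Taxon 1, Taxon 3, Taxon 6}.
Most parsimonious ingroup topology: (Taxon 4,((Taxon 7,Taxon 5),((Taxon 6,Taxon 1),Taxon 3))).
Taxon 5 and Taxon 7 form a cherry on this tree, so they are sister taxa.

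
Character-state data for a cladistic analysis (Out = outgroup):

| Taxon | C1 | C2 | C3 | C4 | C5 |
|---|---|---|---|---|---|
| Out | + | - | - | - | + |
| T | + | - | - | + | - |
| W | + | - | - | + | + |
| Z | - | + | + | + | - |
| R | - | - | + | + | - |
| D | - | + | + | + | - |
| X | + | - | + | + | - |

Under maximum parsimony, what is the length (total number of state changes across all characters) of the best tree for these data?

5

Character polarity is set by the outgroup: the derived state is whichever differs from the outgroup's state, so for C1, C5 the derived state is '-', and for the remaining characters it is '+'.
C1: derived state '-' in D, R, and Z only — synapomorphy for {D, R, Z}.
C2: derived state '+' in D and Z only — synapomorphy for {D, Z}.
Only D, R, X, and Z show the derived state '+' for C3, supporting them as a clade.
All ingroup taxa share the derived state '+' for C4; it defines the ingroup but does not resolve relationships within it.
C5 (derived state '-') is shared by D, R, T, X, and Z — a synapomorphy uniting that clade.
Most parsimonious ingroup topology: ((T,(((Z,D),R),X)),W).
Changes per character on this tree: C1: 1; C2: 1; C3: 1; C4: 1; C5: 1.
Total = 5.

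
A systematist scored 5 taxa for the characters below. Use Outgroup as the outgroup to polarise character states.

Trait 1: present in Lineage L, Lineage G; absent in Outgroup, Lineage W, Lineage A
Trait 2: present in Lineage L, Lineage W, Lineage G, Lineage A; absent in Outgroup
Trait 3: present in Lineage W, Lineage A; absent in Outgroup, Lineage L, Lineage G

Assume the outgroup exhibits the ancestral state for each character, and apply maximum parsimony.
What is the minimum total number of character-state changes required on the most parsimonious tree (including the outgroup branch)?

3

The outgroup has state 'absent' for every character, so 'present' is the derived state throughout.
Trait 1: derived state 'present' in Lineage G and Lineage L only — synapomorphy for {Lineage G, Lineage L}.
All ingroup taxa share the derived state 'present' for Trait 2; it defines the ingroup but does not resolve relationships within it.
Only Lineage A and Lineage W show the derived state 'present' for Trait 3, supporting them as a clade.
Most parsimonious ingroup topology: ((Lineage L,Lineage G),(Lineage W,Lineage A)).
Changes per character on this tree: Trait 1: 1; Trait 2: 1; Trait 3: 1.
Total = 3.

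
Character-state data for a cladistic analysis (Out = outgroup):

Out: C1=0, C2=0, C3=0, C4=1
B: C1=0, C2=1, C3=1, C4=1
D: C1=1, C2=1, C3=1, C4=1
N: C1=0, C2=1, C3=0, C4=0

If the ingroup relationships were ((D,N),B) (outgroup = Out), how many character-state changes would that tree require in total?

Map each character onto ((D,N),B) (rooted by Out) and count the minimum state changes it requires (Fitch parsimony):
C1: 1; C2: 1; C3: 2; C4: 1.
Total tree length = 5.

5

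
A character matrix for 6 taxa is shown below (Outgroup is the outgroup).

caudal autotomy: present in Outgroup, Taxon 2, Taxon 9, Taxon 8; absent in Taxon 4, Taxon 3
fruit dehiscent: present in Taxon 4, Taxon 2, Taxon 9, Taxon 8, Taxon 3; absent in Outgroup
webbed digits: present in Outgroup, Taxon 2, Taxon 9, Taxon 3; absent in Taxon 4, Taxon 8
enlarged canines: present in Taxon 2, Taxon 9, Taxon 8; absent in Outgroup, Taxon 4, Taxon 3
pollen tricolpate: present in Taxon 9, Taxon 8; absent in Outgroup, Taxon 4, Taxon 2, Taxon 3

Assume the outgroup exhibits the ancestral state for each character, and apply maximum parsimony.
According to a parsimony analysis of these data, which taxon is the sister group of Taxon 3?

Character polarity is set by the outgroup: the derived state is whichever differs from the outgroup's state, so for caudal autotomy, webbed digits the derived state is 'absent', and for the remaining characters it is 'present'.
caudal autotomy (derived state 'absent') is shared by Taxon 3 and Taxon 4 — a synapomorphy uniting that clade.
All ingroup taxa share the derived state 'present' for fruit dehiscent; it defines the ingroup but does not resolve relationships within it.
webbed digits (state 'absent') occurs in Taxon 4 and Taxon 8 but conflicts with the nesting implied by the other characters — most parsimoniously interpreted as homoplasy.
Only Taxon 2, Taxon 8, and Taxon 9 show the derived state 'present' for enlarged canines, supporting them as a clade.
pollen tricolpate (derived state 'present') is shared by Taxon 8 and Taxon 9 — a synapomorphy uniting that clade.
Most parsimonious ingroup topology: ((Taxon 4,Taxon 3),(Taxon 2,(Taxon 9,Taxon 8))).
Taxon 3 and Taxon 4 form a cherry on this tree, so they are sister taxa.

Taxon 4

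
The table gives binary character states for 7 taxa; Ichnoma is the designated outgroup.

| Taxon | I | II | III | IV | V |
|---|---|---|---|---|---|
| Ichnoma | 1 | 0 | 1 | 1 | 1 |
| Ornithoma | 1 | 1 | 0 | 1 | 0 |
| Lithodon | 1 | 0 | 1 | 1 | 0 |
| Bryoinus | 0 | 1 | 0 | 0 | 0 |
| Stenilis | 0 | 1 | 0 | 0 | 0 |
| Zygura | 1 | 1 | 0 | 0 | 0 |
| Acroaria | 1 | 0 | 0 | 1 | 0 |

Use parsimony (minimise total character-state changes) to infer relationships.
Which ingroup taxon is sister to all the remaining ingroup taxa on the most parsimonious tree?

Character polarity is set by the outgroup: the derived state is whichever differs from the outgroup's state, so for I, III, IV, V the derived state is '0', and for the remaining characters it is '1'.
I: derived state '0' in Bryoinus and Stenilis only — synapomorphy for {Bryoinus, Stenilis}.
II: derived state '1' in Bryoinus, Ornithoma, Stenilis, and Zygura only — synapomorphy for {Bryoinus, Ornithoma, Stenilis, Zygura}.
Only Acroaria, Bryoinus, Ornithoma, Stenilis, and Zygura show the derived state '0' for III, supporting them as a clade.
IV: derived state '0' in Bryoinus, Stenilis, and Zygura only — synapomorphy for {Bryoinus, Stenilis, Zygura}.
All ingroup taxa share the derived state '0' for V; it defines the ingroup but does not resolve relationships within it.
Most parsimonious ingroup topology: (((Ornithoma,((Bryoinus,Stenilis),Zygura)),Acroaria),Lithodon).
Lithodon is sister to the clade containing all other ingroup taxa, so it is the earliest-diverging (most basal) ingroup lineage.

Lithodon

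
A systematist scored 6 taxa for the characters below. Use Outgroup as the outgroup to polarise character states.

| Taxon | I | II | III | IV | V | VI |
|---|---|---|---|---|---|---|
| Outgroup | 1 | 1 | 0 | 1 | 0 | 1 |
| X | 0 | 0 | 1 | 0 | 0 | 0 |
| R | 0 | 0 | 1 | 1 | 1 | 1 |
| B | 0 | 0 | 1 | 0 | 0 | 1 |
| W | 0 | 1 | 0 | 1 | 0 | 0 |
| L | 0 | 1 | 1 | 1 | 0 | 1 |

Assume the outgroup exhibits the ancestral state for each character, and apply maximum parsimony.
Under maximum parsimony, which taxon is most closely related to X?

B

Character polarity is set by the outgroup: the derived state is whichever differs from the outgroup's state, so for I, II, IV, VI the derived state is '0', and for the remaining characters it is '1'.
All ingroup taxa share the derived state '0' for I; it defines the ingroup but does not resolve relationships within it.
II: derived state '0' in B, R, and X only — synapomorphy for {B, R, X}.
III (derived state '1') is shared by B, L, R, and X — a synapomorphy uniting that clade.
IV: derived state '0' in B and X only — synapomorphy for {B, X}.
V: derived state '1' in R only — an autapomorphy, so it tells us nothing about relationships among taxa.
VI groups W and X, which is incompatible with the clades supported by the remaining characters; treating it as convergent (homoplasy) costs fewer steps than any alternative tree.
Most parsimonious ingroup topology: ((((X,B),R),L),W).
X and B form a cherry on this tree, so they are sister taxa.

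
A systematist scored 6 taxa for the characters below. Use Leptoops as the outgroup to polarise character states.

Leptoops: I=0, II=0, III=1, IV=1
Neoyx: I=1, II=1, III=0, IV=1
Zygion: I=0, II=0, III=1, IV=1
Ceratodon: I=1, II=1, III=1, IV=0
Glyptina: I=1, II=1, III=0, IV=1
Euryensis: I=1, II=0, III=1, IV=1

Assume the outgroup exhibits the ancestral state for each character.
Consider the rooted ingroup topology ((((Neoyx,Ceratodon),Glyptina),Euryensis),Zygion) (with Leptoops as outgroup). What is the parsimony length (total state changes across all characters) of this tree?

Map each character onto ((((Neoyx,Ceratodon),Glyptina),Euryensis),Zygion) (rooted by Leptoops) and count the minimum state changes it requires (Fitch parsimony):
I: 1; II: 1; III: 2; IV: 1.
Total tree length = 5.

5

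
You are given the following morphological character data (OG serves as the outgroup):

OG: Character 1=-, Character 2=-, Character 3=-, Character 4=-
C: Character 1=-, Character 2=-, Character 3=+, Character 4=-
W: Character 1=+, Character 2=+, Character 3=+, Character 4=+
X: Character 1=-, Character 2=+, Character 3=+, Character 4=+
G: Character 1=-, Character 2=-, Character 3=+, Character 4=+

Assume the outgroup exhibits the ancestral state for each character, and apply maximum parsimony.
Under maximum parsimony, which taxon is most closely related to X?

W

The outgroup has state '-' for every character, so '+' is the derived state throughout.
Character 1: derived state '+' in W only — an autapomorphy, so it tells us nothing about relationships among taxa.
Only W and X show the derived state '+' for Character 2, supporting them as a clade.
Character 3 (derived state '+') is shared by all ingroup taxa — unites the whole ingroup.
Only G, W, and X show the derived state '+' for Character 4, supporting them as a clade.
Most parsimonious ingroup topology: (C,((W,X),G)).
X and W form a cherry on this tree, so they are sister taxa.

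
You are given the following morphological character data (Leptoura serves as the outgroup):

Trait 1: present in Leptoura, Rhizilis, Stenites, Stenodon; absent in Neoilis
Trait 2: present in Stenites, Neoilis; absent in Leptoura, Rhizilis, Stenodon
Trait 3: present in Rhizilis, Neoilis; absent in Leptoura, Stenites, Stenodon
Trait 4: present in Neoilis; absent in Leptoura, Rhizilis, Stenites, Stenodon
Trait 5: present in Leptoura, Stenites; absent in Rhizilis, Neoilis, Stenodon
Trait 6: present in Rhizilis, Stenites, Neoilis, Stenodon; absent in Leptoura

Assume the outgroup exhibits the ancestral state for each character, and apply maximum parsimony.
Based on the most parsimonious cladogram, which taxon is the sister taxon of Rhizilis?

Character polarity is set by the outgroup: the derived state is whichever differs from the outgroup's state, so for Trait 1, Trait 5 the derived state is 'absent', and for the remaining characters it is 'present'.
Trait 1: derived state 'absent' in Neoilis only — an autapomorphy, so it tells us nothing about relationships among taxa.
Trait 2 groups Neoilis and Stenites, which is incompatible with the clades supported by the remaining characters; treating it as convergent (homoplasy) costs fewer steps than any alternative tree.
Trait 3: derived state 'present' in Neoilis and Rhizilis only — synapomorphy for {Neoilis, Rhizilis}.
Trait 4: derived state 'present' in Neoilis only — an autapomorphy, so it tells us nothing about relationships among taxa.
Only Neoilis, Rhizilis, and Stenodon show the derived state 'absent' for Trait 5, supporting them as a clade.
Trait 6 (derived state 'present') is shared by all ingroup taxa — unites the whole ingroup.
Most parsimonious ingroup topology: (((Rhizilis,Neoilis),Stenodon),Stenites).
Rhizilis and Neoilis form a cherry on this tree, so they are sister taxa.

Neoilis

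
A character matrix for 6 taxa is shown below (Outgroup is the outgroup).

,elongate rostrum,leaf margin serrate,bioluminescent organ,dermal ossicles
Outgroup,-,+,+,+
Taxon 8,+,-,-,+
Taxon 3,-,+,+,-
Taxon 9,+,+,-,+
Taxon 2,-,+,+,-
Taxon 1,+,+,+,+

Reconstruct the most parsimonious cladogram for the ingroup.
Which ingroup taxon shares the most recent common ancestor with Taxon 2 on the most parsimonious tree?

Taxon 3

Character polarity is set by the outgroup: the derived state is whichever differs from the outgroup's state, so for leaf margin serrate, bioluminescent organ, dermal ossicles the derived state is '-', and for the remaining characters it is '+'.
elongate rostrum (derived state '+') is shared by Taxon 1, Taxon 8, and Taxon 9 — a synapomorphy uniting that clade.
leaf margin serrate (derived state '-') is unique to Taxon 8 (autapomorphy; uninformative for grouping).
bioluminescent organ: derived state '-' in Taxon 8 and Taxon 9 only — synapomorphy for {Taxon 8, Taxon 9}.
dermal ossicles (derived state '-') is shared by Taxon 2 and Taxon 3 — a synapomorphy uniting that clade.
Most parsimonious ingroup topology: (((Taxon 8,Taxon 9),Taxon 1),(Taxon 3,Taxon 2)).
Taxon 2 and Taxon 3 form a cherry on this tree, so they are sister taxa.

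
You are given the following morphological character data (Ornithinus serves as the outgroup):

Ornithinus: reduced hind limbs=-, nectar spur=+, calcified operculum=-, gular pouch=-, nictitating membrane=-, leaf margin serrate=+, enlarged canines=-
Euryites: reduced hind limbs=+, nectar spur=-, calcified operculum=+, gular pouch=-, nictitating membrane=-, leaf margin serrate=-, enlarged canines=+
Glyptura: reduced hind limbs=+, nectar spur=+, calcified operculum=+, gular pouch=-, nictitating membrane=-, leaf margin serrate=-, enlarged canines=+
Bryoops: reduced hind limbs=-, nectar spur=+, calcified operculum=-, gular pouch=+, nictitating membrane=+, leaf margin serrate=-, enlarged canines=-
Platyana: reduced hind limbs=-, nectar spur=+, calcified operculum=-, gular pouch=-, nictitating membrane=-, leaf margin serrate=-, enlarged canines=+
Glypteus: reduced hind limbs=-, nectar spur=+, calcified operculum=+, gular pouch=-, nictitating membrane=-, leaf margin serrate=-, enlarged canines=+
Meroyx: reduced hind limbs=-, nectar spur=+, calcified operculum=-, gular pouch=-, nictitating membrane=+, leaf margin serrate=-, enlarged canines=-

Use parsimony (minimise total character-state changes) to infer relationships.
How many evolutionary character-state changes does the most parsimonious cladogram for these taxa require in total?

7

Character polarity is set by the outgroup: the derived state is whichever differs from the outgroup's state, so for nectar spur, leaf margin serrate the derived state is '-', and for the remaining characters it is '+'.
reduced hind limbs (derived state '+') is shared by Euryites and Glyptura — a synapomorphy uniting that clade.
nectar spur: derived state '-' in Euryites only — an autapomorphy, so it tells us nothing about relationships among taxa.
Only Euryites, Glypteus, and Glyptura show the derived state '+' for calcified operculum, supporting them as a clade.
gular pouch: derived state '+' in Bryoops only — an autapomorphy, so it tells us nothing about relationships among taxa.
nictitating membrane: derived state '+' in Bryoops and Meroyx only — synapomorphy for {Bryoops, Meroyx}.
All ingroup taxa share the derived state '-' for leaf margin serrate; it defines the ingroup but does not resolve relationships within it.
enlarged canines (derived state '+') is shared by Euryites, Glypteus, Glyptura, and Platyana — a synapomorphy uniting that clade.
Most parsimonious ingroup topology: ((((Euryites,Glyptura),Glypteus),Platyana),(Bryoops,Meroyx)).
Changes per character on this tree: reduced hind limbs: 1; nectar spur: 1; calcified operculum: 1; gular pouch: 1; nictitating membrane: 1; leaf margin serrate: 1; enlarged canines: 1.
Total = 7.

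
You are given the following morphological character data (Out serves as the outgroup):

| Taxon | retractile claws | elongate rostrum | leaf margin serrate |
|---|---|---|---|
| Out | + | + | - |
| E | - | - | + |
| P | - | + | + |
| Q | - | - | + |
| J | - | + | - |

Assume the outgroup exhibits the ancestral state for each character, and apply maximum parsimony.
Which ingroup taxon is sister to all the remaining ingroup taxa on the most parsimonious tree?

Character polarity is set by the outgroup: the derived state is whichever differs from the outgroup's state, so for retractile claws, elongate rostrum the derived state is '-', and for the remaining characters it is '+'.
retractile claws (derived state '-') is shared by all ingroup taxa — unites the whole ingroup.
elongate rostrum (derived state '-') is shared by E and Q — a synapomorphy uniting that clade.
leaf margin serrate (derived state '+') is shared by E, P, and Q — a synapomorphy uniting that clade.
Most parsimonious ingroup topology: (((E,Q),P),J).
J is sister to the clade containing all other ingroup taxa, so it is the earliest-diverging (most basal) ingroup lineage.

J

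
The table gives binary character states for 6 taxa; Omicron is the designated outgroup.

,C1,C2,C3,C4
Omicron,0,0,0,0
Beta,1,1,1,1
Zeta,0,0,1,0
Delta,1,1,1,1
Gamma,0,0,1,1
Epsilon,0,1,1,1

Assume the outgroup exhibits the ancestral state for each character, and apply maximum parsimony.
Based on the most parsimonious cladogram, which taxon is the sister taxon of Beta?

The outgroup has state '0' for every character, so '1' is the derived state throughout.
C1 (derived state '1') is shared by Beta and Delta — a synapomorphy uniting that clade.
C2 (derived state '1') is shared by Beta, Delta, and Epsilon — a synapomorphy uniting that clade.
All ingroup taxa share the derived state '1' for C3; it defines the ingroup but does not resolve relationships within it.
C4: derived state '1' in Beta, Delta, Epsilon, and Gamma only — synapomorphy for {Beta, Delta, Epsilon, Gamma}.
Most parsimonious ingroup topology: ((((Beta,Delta),Epsilon),Gamma),Zeta).
Beta and Delta form a cherry on this tree, so they are sister taxa.

Delta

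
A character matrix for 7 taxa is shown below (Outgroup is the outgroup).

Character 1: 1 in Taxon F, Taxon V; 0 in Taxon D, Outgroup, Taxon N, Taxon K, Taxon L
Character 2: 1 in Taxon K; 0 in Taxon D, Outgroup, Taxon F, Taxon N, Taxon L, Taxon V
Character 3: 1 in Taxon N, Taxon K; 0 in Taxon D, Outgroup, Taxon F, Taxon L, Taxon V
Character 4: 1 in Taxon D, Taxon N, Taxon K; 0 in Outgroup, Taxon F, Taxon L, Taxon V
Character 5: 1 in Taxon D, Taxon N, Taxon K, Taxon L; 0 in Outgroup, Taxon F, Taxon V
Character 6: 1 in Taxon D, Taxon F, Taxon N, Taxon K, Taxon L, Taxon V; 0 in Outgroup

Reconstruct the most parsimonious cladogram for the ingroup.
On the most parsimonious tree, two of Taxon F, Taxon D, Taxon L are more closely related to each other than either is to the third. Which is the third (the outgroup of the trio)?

Taxon F

The outgroup has state '0' for every character, so '1' is the derived state throughout.
Character 1: derived state '1' in Taxon F and Taxon V only — synapomorphy for {Taxon F, Taxon V}.
Character 2 (derived state '1') is unique to Taxon K (autapomorphy; uninformative for grouping).
Only Taxon K and Taxon N show the derived state '1' for Character 3, supporting them as a clade.
Character 4: derived state '1' in Taxon D, Taxon K, and Taxon N only — synapomorphy for {Taxon D, Taxon K, Taxon N}.
Only Taxon D, Taxon K, Taxon L, and Taxon N show the derived state '1' for Character 5, supporting them as a clade.
Character 6 (derived state '1') is shared by all ingroup taxa — unites the whole ingroup.
Most parsimonious ingroup topology: (((Taxon D,(Taxon K,Taxon N)),Taxon L),(Taxon V,Taxon F)).
Taxon L and Taxon D share a more recent common ancestor with each other than either does with Taxon F, so Taxon F is the least closely related of the three.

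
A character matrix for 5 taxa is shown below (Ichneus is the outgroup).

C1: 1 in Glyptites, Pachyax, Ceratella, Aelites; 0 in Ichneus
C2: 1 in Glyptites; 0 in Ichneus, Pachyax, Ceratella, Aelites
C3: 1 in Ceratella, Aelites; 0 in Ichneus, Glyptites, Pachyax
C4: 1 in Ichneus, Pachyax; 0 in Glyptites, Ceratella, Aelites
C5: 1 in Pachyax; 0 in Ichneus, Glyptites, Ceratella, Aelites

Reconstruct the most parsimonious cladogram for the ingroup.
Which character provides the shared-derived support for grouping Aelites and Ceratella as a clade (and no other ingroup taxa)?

C3

Character polarity is set by the outgroup: the derived state is whichever differs from the outgroup's state, so for C4 the derived state is '0', and for the remaining characters it is '1'.
C1 (derived state '1') is shared by all ingroup taxa — unites the whole ingroup.
C2: derived state '1' in Glyptites only — an autapomorphy, so it tells us nothing about relationships among taxa.
C3: derived state '1' in Aelites and Ceratella only — synapomorphy for {Aelites, Ceratella}.
C4: derived state '0' in Aelites, Ceratella, and Glyptites only — synapomorphy for {Aelites, Ceratella, Glyptites}.
C5 (derived state '1') is unique to Pachyax (autapomorphy; uninformative for grouping).
Most parsimonious ingroup topology: ((Glyptites,(Ceratella,Aelites)),Pachyax).
The clade {Aelites, Ceratella} is supported by C3: its derived state '1' occurs in exactly those taxa and in no other taxon (including the outgroup).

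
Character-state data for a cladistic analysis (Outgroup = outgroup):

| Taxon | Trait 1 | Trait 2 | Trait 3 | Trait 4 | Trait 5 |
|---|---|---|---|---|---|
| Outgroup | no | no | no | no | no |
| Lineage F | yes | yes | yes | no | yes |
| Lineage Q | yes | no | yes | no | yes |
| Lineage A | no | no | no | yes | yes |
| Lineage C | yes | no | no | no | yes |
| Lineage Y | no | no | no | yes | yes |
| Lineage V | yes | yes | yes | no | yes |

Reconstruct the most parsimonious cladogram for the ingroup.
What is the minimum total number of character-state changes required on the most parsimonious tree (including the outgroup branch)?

5

The outgroup has state 'no' for every character, so 'yes' is the derived state throughout.
Trait 1 (derived state 'yes') is shared by Lineage C, Lineage F, Lineage Q, and Lineage V — a synapomorphy uniting that clade.
Only Lineage F and Lineage V show the derived state 'yes' for Trait 2, supporting them as a clade.
Only Lineage F, Lineage Q, and Lineage V show the derived state 'yes' for Trait 3, supporting them as a clade.
Trait 4: derived state 'yes' in Lineage A and Lineage Y only — synapomorphy for {Lineage A, Lineage Y}.
All ingroup taxa share the derived state 'yes' for Trait 5; it defines the ingroup but does not resolve relationships within it.
Most parsimonious ingroup topology: ((((Lineage F,Lineage V),Lineage Q),Lineage C),(Lineage A,Lineage Y)).
Changes per character on this tree: Trait 1: 1; Trait 2: 1; Trait 3: 1; Trait 4: 1; Trait 5: 1.
Total = 5.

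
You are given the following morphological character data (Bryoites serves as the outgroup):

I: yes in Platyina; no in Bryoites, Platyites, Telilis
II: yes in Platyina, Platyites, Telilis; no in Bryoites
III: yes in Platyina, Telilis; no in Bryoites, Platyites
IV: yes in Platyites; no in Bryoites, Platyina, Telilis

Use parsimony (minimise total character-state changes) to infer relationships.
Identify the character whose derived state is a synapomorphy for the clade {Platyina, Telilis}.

III

The outgroup has state 'no' for every character, so 'yes' is the derived state throughout.
I: derived state 'yes' in Platyina only — an autapomorphy, so it tells us nothing about relationships among taxa.
All ingroup taxa share the derived state 'yes' for II; it defines the ingroup but does not resolve relationships within it.
Only Platyina and Telilis show the derived state 'yes' for III, supporting them as a clade.
IV (derived state 'yes') is unique to Platyites (autapomorphy; uninformative for grouping).
Most parsimonious ingroup topology: ((Platyina,Telilis),Platyites).
The clade {Platyina, Telilis} is supported by III: its derived state 'yes' occurs in exactly those taxa and in no other taxon (including the outgroup).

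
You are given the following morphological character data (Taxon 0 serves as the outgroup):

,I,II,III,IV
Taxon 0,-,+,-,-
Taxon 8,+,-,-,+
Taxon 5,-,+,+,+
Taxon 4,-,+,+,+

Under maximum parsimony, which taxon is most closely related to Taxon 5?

Character polarity is set by the outgroup: the derived state is whichever differs from the outgroup's state, so for II the derived state is '-', and for the remaining characters it is '+'.
I (derived state '+') is unique to Taxon 8 (autapomorphy; uninformative for grouping).
II: derived state '-' in Taxon 8 only — an autapomorphy, so it tells us nothing about relationships among taxa.
III: derived state '+' in Taxon 4 and Taxon 5 only — synapomorphy for {Taxon 4, Taxon 5}.
All ingroup taxa share the derived state '+' for IV; it defines the ingroup but does not resolve relationships within it.
Most parsimonious ingroup topology: (Taxon 8,(Taxon 5,Taxon 4)).
Taxon 5 and Taxon 4 form a cherry on this tree, so they are sister taxa.

Taxon 4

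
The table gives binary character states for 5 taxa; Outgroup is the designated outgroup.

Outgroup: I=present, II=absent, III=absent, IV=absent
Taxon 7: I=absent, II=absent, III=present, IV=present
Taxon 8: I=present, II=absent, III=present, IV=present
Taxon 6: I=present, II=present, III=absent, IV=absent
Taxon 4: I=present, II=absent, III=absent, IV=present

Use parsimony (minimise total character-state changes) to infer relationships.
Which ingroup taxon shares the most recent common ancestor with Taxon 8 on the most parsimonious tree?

Character polarity is set by the outgroup: the derived state is whichever differs from the outgroup's state, so for I the derived state is 'absent', and for the remaining characters it is 'present'.
I: derived state 'absent' in Taxon 7 only — an autapomorphy, so it tells us nothing about relationships among taxa.
II: derived state 'present' in Taxon 6 only — an autapomorphy, so it tells us nothing about relationships among taxa.
Only Taxon 7 and Taxon 8 show the derived state 'present' for III, supporting them as a clade.
Only Taxon 4, Taxon 7, and Taxon 8 show the derived state 'present' for IV, supporting them as a clade.
Most parsimonious ingroup topology: (((Taxon 7,Taxon 8),Taxon 4),Taxon 6).
Taxon 8 and Taxon 7 form a cherry on this tree, so they are sister taxa.

Taxon 7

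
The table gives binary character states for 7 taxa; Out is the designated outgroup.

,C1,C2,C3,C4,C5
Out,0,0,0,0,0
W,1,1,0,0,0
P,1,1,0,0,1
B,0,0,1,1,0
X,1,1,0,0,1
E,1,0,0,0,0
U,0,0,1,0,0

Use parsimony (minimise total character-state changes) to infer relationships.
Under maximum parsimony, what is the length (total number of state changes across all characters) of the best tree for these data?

The outgroup has state '0' for every character, so '1' is the derived state throughout.
C1: derived state '1' in E, P, W, and X only — synapomorphy for {E, P, W, X}.
C2 (derived state '1') is shared by P, W, and X — a synapomorphy uniting that clade.
C3 (derived state '1') is shared by B and U — a synapomorphy uniting that clade.
C4: derived state '1' in B only — an autapomorphy, so it tells us nothing about relationships among taxa.
C5: derived state '1' in P and X only — synapomorphy for {P, X}.
Most parsimonious ingroup topology: (((W,(P,X)),E),(B,U)).
Changes per character on this tree: C1: 1; C2: 1; C3: 1; C4: 1; C5: 1.
Total = 5.

5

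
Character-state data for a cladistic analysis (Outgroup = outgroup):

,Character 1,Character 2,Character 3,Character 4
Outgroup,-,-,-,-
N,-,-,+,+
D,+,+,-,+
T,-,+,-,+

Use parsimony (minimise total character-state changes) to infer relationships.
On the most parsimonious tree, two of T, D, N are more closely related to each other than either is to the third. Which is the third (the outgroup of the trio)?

The outgroup has state '-' for every character, so '+' is the derived state throughout.
Character 1 (derived state '+') is unique to D (autapomorphy; uninformative for grouping).
Only D and T show the derived state '+' for Character 2, supporting them as a clade.
Character 3 (derived state '+') is unique to N (autapomorphy; uninformative for grouping).
Character 4 (derived state '+') is shared by all ingroup taxa — unites the whole ingroup.
Most parsimonious ingroup topology: (N,(D,T)).
D and T share a more recent common ancestor with each other than either does with N, so N is the least closely related of the three.

N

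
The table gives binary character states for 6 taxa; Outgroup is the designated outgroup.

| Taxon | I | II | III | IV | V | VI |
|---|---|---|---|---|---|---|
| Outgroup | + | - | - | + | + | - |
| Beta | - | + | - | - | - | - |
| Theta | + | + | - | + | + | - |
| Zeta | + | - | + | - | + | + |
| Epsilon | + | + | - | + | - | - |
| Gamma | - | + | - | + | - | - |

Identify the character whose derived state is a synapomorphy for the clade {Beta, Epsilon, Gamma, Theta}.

II

Character polarity is set by the outgroup: the derived state is whichever differs from the outgroup's state, so for I, IV, V the derived state is '-', and for the remaining characters it is '+'.
Only Beta and Gamma show the derived state '-' for I, supporting them as a clade.
Only Beta, Epsilon, Gamma, and Theta show the derived state '+' for II, supporting them as a clade.
III (derived state '+') is unique to Zeta (autapomorphy; uninformative for grouping).
IV (state '-') occurs in Beta and Zeta but conflicts with the nesting implied by the other characters — most parsimoniously interpreted as homoplasy.
V: derived state '-' in Beta, Epsilon, and Gamma only — synapomorphy for {Beta, Epsilon, Gamma}.
VI: derived state '+' in Zeta only — an autapomorphy, so it tells us nothing about relationships among taxa.
Most parsimonious ingroup topology: ((((Beta,Gamma),Epsilon),Theta),Zeta).
The clade {Beta, Epsilon, Gamma, Theta} is supported by II: its derived state '+' occurs in exactly those taxa and in no other taxon (including the outgroup).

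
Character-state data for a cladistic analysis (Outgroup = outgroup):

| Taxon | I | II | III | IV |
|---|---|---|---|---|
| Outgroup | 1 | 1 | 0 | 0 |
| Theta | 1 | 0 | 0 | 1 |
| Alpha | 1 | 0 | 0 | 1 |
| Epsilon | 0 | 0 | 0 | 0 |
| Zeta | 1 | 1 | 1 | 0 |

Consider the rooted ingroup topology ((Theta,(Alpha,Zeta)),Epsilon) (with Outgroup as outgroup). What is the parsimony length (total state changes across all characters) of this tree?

6

Map each character onto ((Theta,(Alpha,Zeta)),Epsilon) (rooted by Outgroup) and count the minimum state changes it requires (Fitch parsimony):
I: 1; II: 2; III: 1; IV: 2.
Total tree length = 6.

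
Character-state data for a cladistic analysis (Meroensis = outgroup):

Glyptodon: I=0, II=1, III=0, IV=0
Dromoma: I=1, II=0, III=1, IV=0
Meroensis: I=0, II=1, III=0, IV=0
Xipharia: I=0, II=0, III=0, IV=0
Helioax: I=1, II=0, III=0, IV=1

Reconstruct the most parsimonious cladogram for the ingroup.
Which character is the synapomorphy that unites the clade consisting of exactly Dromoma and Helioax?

I

Character polarity is set by the outgroup: the derived state is whichever differs from the outgroup's state, so for II the derived state is '0', and for the remaining characters it is '1'.
I (derived state '1') is shared by Dromoma and Helioax — a synapomorphy uniting that clade.
II: derived state '0' in Dromoma, Helioax, and Xipharia only — synapomorphy for {Dromoma, Helioax, Xipharia}.
III (derived state '1') is unique to Dromoma (autapomorphy; uninformative for grouping).
IV (derived state '1') is unique to Helioax (autapomorphy; uninformative for grouping).
Most parsimonious ingroup topology: (((Helioax,Dromoma),Xipharia),Glyptodon).
The clade {Dromoma, Helioax} is supported by I: its derived state '1' occurs in exactly those taxa and in no other taxon (including the outgroup).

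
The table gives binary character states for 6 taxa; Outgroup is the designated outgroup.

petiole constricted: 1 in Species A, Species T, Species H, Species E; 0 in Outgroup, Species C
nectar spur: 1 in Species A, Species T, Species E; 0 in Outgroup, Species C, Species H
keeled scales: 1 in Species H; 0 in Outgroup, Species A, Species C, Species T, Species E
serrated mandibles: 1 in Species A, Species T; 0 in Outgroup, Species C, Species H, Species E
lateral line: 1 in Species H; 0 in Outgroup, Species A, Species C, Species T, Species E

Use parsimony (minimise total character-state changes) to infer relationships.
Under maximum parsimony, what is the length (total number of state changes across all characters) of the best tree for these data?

The outgroup has state '0' for every character, so '1' is the derived state throughout.
petiole constricted (derived state '1') is shared by Species A, Species E, Species H, and Species T — a synapomorphy uniting that clade.
Only Species A, Species E, and Species T show the derived state '1' for nectar spur, supporting them as a clade.
keeled scales: derived state '1' in Species H only — an autapomorphy, so it tells us nothing about relationships among taxa.
Only Species A and Species T show the derived state '1' for serrated mandibles, supporting them as a clade.
lateral line: derived state '1' in Species H only — an autapomorphy, so it tells us nothing about relationships among taxa.
Most parsimonious ingroup topology: ((((Species A,Species T),Species E),Species H),Species C).
Changes per character on this tree: petiole constricted: 1; nectar spur: 1; keeled scales: 1; serrated mandibles: 1; lateral line: 1.
Total = 5.

5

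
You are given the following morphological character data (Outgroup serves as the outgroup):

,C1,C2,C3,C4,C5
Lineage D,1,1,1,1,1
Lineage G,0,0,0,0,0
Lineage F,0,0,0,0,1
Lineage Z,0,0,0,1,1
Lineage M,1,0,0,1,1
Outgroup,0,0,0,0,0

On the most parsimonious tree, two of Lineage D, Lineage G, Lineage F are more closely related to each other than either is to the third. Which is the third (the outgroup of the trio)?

The outgroup has state '0' for every character, so '1' is the derived state throughout.
C1 (derived state '1') is shared by Lineage D and Lineage M — a synapomorphy uniting that clade.
C2: derived state '1' in Lineage D only — an autapomorphy, so it tells us nothing about relationships among taxa.
C3 (derived state '1') is unique to Lineage D (autapomorphy; uninformative for grouping).
C4: derived state '1' in Lineage D, Lineage M, and Lineage Z only — synapomorphy for {Lineage D, Lineage M, Lineage Z}.
C5: derived state '1' in Lineage D, Lineage F, Lineage M, and Lineage Z only — synapomorphy for {Lineage D, Lineage F, Lineage M, Lineage Z}.
Most parsimonious ingroup topology: ((((Lineage D,Lineage M),Lineage Z),Lineage F),Lineage G).
Lineage D and Lineage F share a more recent common ancestor with each other than either does with Lineage G, so Lineage G is the least closely related of the three.

Lineage G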